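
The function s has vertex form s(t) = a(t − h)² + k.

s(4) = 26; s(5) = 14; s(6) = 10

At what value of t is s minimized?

First differences -12, -4; second difference 8 = 2a, so a = 4.
Expanding, the t-coefficient is −2ah = -8h; matching it to the data gives h = 6, and then k = 10.
So s(t) = 4(t − 6)² + 10.
Hence h = 6.

6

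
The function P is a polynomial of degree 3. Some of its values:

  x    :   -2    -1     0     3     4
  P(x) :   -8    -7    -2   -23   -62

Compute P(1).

1

Write P(x) = ax³ + bx² + cx + d; the 5 given values yield a linear system in the 4 coefficients.
Solving, P(x) = -x³ - x² + 5x - 2.
Then P(1) = 1.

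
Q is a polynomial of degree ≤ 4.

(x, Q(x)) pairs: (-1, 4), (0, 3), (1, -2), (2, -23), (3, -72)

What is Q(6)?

-507

First differences: -1, -5, -21, -49. Second differences: -4, -16, -28. Third differences: -12, -12.
Level-3 differences are constant, so Q has degree 3.
Fitting a degree-3 polynomial gives Q(x) = -2x³ - 2x² - x + 3.
Then Q(6) = -507.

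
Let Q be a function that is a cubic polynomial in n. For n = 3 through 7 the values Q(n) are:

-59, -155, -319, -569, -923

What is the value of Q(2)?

First differences: -96, -164, -250, -354. Second differences: -68, -86, -104. Third differences: -18, -18.
Level-3 differences are constant, so Q has degree 3.
Fitting a degree-3 polynomial gives Q(n) = -3n³ + 2n² + n + 1.
Then Q(2) = -13.

-13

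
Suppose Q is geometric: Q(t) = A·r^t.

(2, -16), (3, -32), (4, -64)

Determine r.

Consecutive ratio: -32/(-16) = 2, and -64/(-32) = 2, so r = 2.
Then A·2^2 = -16 gives A = -4, and Q(t) = -4·2^t.

2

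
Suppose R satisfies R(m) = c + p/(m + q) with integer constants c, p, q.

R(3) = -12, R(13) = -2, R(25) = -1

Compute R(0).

(R(m) − c)(m + q) = p for each data point; the three points give a linear system in c and q, then p follows.
Solving: c = 0, q = -1, p = -24, so R(m) = -24/(m − 1).
Then R(0) = 0 − 24/(-1) = 24.

24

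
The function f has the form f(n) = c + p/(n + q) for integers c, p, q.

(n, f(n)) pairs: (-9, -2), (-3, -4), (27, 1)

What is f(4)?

(f(n) − c)(n + q) = p for each data point; the three points give a linear system in c and q, then p follows.
Solving: c = 0, q = -3, p = 24, so f(n) = 24/(n − 3).
Then f(4) = 0 + 24/1 = 24.

24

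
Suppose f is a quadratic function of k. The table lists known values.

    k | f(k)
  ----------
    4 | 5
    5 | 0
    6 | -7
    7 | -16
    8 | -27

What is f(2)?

9

Write f(k) = ak² + bk + c; the 5 given values yield a linear system in the 3 coefficients.
Solving, f(k) = -k² + 4k + 5.
Then f(2) = 9.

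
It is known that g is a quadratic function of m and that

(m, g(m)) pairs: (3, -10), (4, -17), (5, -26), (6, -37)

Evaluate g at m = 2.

Write g(m) = am² + bm + c; the 4 given values yield a linear system in the 3 coefficients.
Solving, g(m) = -m² - 1.
Then g(2) = -5.

-5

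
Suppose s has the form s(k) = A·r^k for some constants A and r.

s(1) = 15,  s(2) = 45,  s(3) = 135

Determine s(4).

Consecutive ratio: 45/15 = 3, and 135/45 = 3, so r = 3.
Then A·3^1 = 15 gives A = 5, and s(k) = 5·3^k.
s(4) = 5·3^4 = 405.

405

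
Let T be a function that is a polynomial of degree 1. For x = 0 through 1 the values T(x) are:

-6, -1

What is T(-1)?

Write T(x) = ax + b; the 2 given values yield a linear system in the 2 coefficients.
Solving, T(x) = 5x - 6.
Then T(-1) = -11.

-11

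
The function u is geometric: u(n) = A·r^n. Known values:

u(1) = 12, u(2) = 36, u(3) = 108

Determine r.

3

Consecutive ratio: 36/12 = 3, and 108/36 = 3, so r = 3.
Then A·3^1 = 12 gives A = 4, and u(n) = 4·3^n.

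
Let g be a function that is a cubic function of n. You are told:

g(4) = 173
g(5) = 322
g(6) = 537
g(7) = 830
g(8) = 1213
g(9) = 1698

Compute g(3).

78

Write g(n) = an³ + bn² + cn + d; the 6 given values yield a linear system in the 4 coefficients.
Solving, g(n) = 2n³ + 3n² - 3.
Then g(3) = 78.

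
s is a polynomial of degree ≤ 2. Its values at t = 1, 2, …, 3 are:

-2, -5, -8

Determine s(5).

-14

First differences: -3, -3.
Level-1 differences are constant, so s has degree 1.
Fitting a degree-1 polynomial gives s(t) = -3t + 1.
Then s(5) = -14.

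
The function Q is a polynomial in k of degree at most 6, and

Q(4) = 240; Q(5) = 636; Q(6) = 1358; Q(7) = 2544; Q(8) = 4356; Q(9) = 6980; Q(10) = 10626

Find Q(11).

15528

First differences: 396, 722, 1186, 1812, 2624, 3646. Second differences: 326, 464, 626, 812, 1022. Third differences: 138, 162, 186, 210. Fourth differences: 24, 24, 24.
Level-4 differences are constant, so Q has degree 4.
Fitting a degree-4 polynomial gives Q(k) = k^4 + k³ - 3k² - 7k - 4.
Then Q(11) = 15528.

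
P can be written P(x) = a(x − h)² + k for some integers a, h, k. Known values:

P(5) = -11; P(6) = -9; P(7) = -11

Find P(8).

-17

First differences 2, -2; second difference -4 = 2a, so a = -2.
Expanding, the x-coefficient is −2ah = 4h; matching it to the data gives h = 6, and then k = -9.
So P(x) = -2(x − 6)² − 9.
P(8) = -2·2² − 9 = -17.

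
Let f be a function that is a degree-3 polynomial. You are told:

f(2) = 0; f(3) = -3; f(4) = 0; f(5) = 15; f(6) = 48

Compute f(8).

192

First differences: -3, 3, 15, 33. Second differences: 6, 12, 18. Third differences: 6, 6.
Level-3 differences are constant, so f has degree 3.
Fitting a degree-3 polynomial gives f(t) = t³ - 6t² + 8t.
Then f(8) = 192.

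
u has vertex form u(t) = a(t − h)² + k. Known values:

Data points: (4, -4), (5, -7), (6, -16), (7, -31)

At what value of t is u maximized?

First differences -3, -9, -15; second difference -6 = 2a, so a = -3.
Expanding, the t-coefficient is −2ah = 6h; matching it to the data gives h = 4, and then k = -4.
So u(t) = -3(t − 4)² − 4.
Hence h = 4.

4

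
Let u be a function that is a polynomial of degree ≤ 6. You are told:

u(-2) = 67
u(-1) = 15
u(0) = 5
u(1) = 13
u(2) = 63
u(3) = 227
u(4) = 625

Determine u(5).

1425

First differences: -52, -10, 8, 50, 164, 398. Second differences: 42, 18, 42, 114, 234. Third differences: -24, 24, 72, 120. Fourth differences: 48, 48, 48.
Level-4 differences are constant, so u has degree 4.
Extending the table by one column gives the next first difference 800, so u(5) = 625 + 800 = 1425.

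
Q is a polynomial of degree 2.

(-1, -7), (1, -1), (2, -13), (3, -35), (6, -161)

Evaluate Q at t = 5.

Write Q(t) = at² + bt + c; the 5 given values yield a linear system in the 3 coefficients.
Solving, Q(t) = -5t² + 3t + 1.
Then Q(5) = -109.

-109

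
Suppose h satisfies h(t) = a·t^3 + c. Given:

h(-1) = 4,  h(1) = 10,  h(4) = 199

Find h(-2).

-17

From h(-1) = 4 and h(1) = 10: -1a + c = 4 and 1a + c = 10.
Subtracting: 2a = 6, so a = 3; then c = 4 − 3·(-1) = 7.
So h(t) = 3t³ + 7, and h(-2) = -17.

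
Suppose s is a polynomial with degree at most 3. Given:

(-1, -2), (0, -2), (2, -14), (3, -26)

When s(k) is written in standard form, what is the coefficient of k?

-2

Write s(k) = ak³ + bk² + ck + d; the 4 given values yield a linear system in the 4 coefficients.
Solving, the leading coefficient vanishes, and s(k) = -2k² - 2k - 2.
The coefficient of k is -2.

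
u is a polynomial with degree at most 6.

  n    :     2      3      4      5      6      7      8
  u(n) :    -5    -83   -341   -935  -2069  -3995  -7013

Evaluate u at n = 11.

-26339

First differences: -78, -258, -594, -1134, -1926, -3018. Second differences: -180, -336, -540, -792, -1092. Third differences: -156, -204, -252, -300. Fourth differences: -48, -48, -48.
Level-4 differences are constant, so u has degree 4.
Fitting a degree-4 polynomial gives u(n) = -2n^4 + 2n³ + 2n² + 4n - 5.
Then u(11) = -26339.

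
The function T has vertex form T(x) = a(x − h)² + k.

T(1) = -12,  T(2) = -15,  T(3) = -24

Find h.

First differences -3, -9; second difference -6 = 2a, so a = -3.
Expanding, the x-coefficient is −2ah = 6h; matching it to the data gives h = 1, and then k = -12.
So T(x) = -3(x − 1)² − 12.
Hence h = 1.

1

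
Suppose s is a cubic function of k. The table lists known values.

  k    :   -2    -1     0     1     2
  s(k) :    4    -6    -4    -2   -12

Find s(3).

First differences: -10, 2, 2, -10. Second differences: 12, 0, -12. Third differences: -12, -12.
Level-3 differences are constant, so s has degree 3.
Fitting a degree-3 polynomial gives s(k) = -2k³ + 4k - 4.
Then s(3) = -46.

-46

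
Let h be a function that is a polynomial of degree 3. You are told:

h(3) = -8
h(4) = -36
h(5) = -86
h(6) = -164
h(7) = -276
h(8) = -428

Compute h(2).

4

First differences: -28, -50, -78, -112, -152. Second differences: -22, -28, -34, -40. Third differences: -6, -6, -6.
Level-3 differences are constant, so h has degree 3.
Fitting a degree-3 polynomial gives h(t) = -t³ + t² + 2t + 4.
Then h(2) = 4.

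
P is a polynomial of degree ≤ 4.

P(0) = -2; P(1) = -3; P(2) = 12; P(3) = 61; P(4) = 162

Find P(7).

First differences: -1, 15, 49, 101. Second differences: 16, 34, 52. Third differences: 18, 18.
Level-3 differences are constant, so P has degree 3.
Fitting a degree-3 polynomial gives P(t) = 3t³ - t² - 3t - 2.
Then P(7) = 957.

957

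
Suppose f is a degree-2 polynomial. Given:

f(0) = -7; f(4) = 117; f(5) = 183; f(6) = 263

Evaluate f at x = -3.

Write f(x) = ax² + bx + c; the 4 given values yield a linear system in the 3 coefficients.
Solving, f(x) = 7x² + 3x - 7.
Then f(-3) = 47.

47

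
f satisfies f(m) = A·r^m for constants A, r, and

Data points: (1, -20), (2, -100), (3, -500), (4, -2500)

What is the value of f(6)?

-62500

Consecutive ratio: -100/(-20) = 5, and -500/(-100) = 5, so r = 5.
Then A·5^1 = -20 gives A = -4, and f(m) = -4·5^m.
f(6) = -4·5^6 = -62500.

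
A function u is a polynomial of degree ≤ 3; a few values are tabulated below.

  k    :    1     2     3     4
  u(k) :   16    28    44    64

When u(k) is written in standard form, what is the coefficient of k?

First differences: 12, 16, 20. Second differences: 4, 4.
Level-2 differences are constant, so u has degree 2.
Fitting a degree-2 polynomial gives u(k) = 2k² + 6k + 8.
The coefficient of k is 6.

6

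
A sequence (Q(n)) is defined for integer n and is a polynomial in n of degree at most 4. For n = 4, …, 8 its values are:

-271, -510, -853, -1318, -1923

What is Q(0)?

5

First differences: -239, -343, -465, -605. Second differences: -104, -122, -140. Third differences: -18, -18.
Level-3 differences are constant, so Q has degree 3.
Fitting a degree-3 polynomial gives Q(n) = -3n³ - 7n² + 7n + 5.
The constant term is Q(0) = 5.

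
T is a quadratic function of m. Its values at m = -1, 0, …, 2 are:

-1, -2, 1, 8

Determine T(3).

19

First differences: -1, 3, 7. Second differences: 4, 4.
Level-2 differences are constant, so T has degree 2.
Extending the table by one column gives the next first difference 11, so T(3) = 8 + 11 = 19.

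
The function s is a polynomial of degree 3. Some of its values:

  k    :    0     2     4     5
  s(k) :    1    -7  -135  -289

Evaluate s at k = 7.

Write s(k) = ak³ + bk² + ck + d; the 4 given values yield a linear system in the 4 coefficients.
Solving, s(k) = -3k³ + 3k² + 2k + 1.
Then s(7) = -867.

-867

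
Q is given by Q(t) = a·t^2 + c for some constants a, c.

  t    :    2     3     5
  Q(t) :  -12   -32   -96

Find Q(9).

From Q(2) = -12 and Q(3) = -32: 4a + c = -12 and 9a + c = -32.
Subtracting: 5a = -20, so a = -4; then c = -12 − (-4)·4 = 4.
So Q(t) = -4t² + 4, and Q(9) = -320.

-320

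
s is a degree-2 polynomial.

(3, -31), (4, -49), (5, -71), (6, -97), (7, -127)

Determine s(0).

-1

Write s(t) = at² + bt + c; the 5 given values yield a linear system in the 3 coefficients.
Solving, s(t) = -2t² - 4t - 1.
Then s(0) = -1.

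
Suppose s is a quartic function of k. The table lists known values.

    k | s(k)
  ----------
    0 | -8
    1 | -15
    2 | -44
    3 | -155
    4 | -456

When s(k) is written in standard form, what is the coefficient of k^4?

Write s(k) = ak^4 + bk³ + ck² + dk + e; the 5 given values yield a linear system in the 5 coefficients.
Solving, s(k) = -2k^4 + 2k³ - 3k² - 4k - 8.
The coefficient of k^4 is -2.

-2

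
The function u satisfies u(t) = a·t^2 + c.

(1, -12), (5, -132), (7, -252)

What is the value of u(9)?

From u(1) = -12 and u(5) = -132: 1a + c = -12 and 25a + c = -132.
Subtracting: 24a = -120, so a = -5; then c = -12 − (-5)·1 = -7.
So u(t) = -5t² − 7, and u(9) = -412.

-412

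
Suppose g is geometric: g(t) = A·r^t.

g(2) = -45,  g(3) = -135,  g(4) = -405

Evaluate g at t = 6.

Consecutive ratio: -135/(-45) = 3, and -405/(-135) = 3, so r = 3.
Then A·3^2 = -45 gives A = -5, and g(t) = -5·3^t.
g(6) = -5·3^6 = -3645.

-3645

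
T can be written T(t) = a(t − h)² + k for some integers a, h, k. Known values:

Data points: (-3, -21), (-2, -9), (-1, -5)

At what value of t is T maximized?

-1

First differences 12, 4; second difference -8 = 2a, so a = -4.
Expanding, the t-coefficient is −2ah = 8h; matching it to the data gives h = -1, and then k = -5.
So T(t) = -4(t + 1)² − 5.
Hence h = -1.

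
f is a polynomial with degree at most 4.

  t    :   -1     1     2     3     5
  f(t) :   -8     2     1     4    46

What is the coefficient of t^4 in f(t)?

0

Write f(t) = at^4 + bt³ + ct² + dt + e; the 5 given values yield a linear system in the 5 coefficients.
Solving, the leading coefficient vanishes, and f(t) = t³ - 4t² + 4t + 1.
The coefficient of t^4 is 0.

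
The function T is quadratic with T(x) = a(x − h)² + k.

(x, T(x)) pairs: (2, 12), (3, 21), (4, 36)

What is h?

1

First differences 9, 15; second difference 6 = 2a, so a = 3.
Expanding, the x-coefficient is −2ah = -6h; matching it to the data gives h = 1, and then k = 9.
So T(x) = 3(x − 1)² + 9.
Hence h = 1.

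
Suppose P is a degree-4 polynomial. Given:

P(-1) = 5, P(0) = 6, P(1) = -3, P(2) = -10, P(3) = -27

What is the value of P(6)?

-618

Write P(t) = at^4 + bt³ + ct² + dt + e; the 5 given values yield a linear system in the 5 coefficients.
Solving, P(t) = -t^4 + 4t³ - 4t² - 8t + 6.
Then P(6) = -618.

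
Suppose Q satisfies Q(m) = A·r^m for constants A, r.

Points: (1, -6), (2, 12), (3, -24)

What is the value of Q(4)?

48

Consecutive ratio: 12/(-6) = -2, and -24/12 = -2, so r = -2.
Then A·(-2)^1 = -6 gives A = 3, and Q(m) = 3·(-2)^m.
Q(4) = 3·(-2)^4 = 48.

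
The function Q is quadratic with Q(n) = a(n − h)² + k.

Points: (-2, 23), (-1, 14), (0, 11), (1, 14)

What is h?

0

First differences -9, -3, 3; second difference 6 = 2a, so a = 3.
Expanding, the n-coefficient is −2ah = -6h; matching it to the data gives h = 0, and then k = 11.
So Q(n) = 3(n + 0)² + 11.
Hence h = 0.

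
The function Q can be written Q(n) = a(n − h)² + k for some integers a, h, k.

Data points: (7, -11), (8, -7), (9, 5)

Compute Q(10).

25

First differences 4, 12; second difference 8 = 2a, so a = 4.
Expanding, the n-coefficient is −2ah = -8h; matching it to the data gives h = 7, and then k = -11.
So Q(n) = 4(n − 7)² − 11.
Q(10) = 4·3² − 11 = 25.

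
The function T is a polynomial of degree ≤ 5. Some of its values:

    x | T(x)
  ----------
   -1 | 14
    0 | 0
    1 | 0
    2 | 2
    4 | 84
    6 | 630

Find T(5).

Write T(x) = ax^5 + bx^4 + cx³ + dx² + ex + p; the 6 given values yield a linear system in the 6 coefficients.
Solving, the leading coefficient vanishes, and T(x) = x^4 - 4x³ + 6x² - 3x.
Then T(5) = 260.

260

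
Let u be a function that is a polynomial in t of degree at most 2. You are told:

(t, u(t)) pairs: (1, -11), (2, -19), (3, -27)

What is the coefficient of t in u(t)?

-8

First differences: -8, -8.
Level-1 differences are constant, so u has degree 1.
Fitting a degree-1 polynomial gives u(t) = -8t - 3.
The coefficient of t is -8.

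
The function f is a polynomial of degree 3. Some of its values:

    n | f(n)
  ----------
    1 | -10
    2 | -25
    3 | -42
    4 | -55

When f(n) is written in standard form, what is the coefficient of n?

Write f(n) = an³ + bn² + cn + d; the 4 given values yield a linear system in the 4 coefficients.
Solving, f(n) = n³ - 7n² - n - 3.
The coefficient of n is -1.

-1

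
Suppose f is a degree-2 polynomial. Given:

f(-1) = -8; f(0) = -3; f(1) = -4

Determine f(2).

-11

Write f(n) = an² + bn + c; the 3 given values yield a linear system in the 3 coefficients.
Solving, f(n) = -3n² + 2n - 3.
Then f(2) = -11.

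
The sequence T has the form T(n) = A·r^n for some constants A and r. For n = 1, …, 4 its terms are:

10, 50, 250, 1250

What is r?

5

Consecutive ratio: 50/10 = 5, and 250/50 = 5, so r = 5.
Then A·5^1 = 10 gives A = 2, and T(n) = 2·5^n.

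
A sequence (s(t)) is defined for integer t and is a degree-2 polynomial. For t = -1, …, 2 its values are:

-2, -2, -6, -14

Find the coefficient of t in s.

First differences: 0, -4, -8. Second differences: -4, -4.
Level-2 differences are constant, so s has degree 2.
Fitting a degree-2 polynomial gives s(t) = -2t² - 2t - 2.
The coefficient of t is -2.

-2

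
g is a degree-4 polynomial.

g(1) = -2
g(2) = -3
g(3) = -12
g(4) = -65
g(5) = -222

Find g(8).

-2277

Write g(k) = ak^4 + bk³ + ck² + dk + e; the 5 given values yield a linear system in the 5 coefficients.
Solving, g(k) = -k^4 + 4k³ - 3k² - 5k + 3.
Then g(8) = -2277.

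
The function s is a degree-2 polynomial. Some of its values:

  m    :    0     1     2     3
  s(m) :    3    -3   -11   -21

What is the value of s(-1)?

Write s(m) = am² + bm + c; the 4 given values yield a linear system in the 3 coefficients.
Solving, s(m) = -m² - 5m + 3.
Then s(-1) = 7.

7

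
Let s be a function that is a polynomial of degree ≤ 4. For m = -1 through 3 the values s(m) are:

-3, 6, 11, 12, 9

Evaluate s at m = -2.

First differences: 9, 5, 1, -3. Second differences: -4, -4, -4.
Level-2 differences are constant, so s has degree 2.
Fitting a degree-2 polynomial gives s(m) = -2m² + 7m + 6.
Then s(-2) = -16.

-16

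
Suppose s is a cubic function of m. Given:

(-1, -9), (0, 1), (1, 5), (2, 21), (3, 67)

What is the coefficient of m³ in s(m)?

3

Write s(m) = am³ + bm² + cm + d; the 5 given values yield a linear system in the 4 coefficients.
Solving, s(m) = 3m³ - 3m² + 4m + 1.
The coefficient of m³ is 3.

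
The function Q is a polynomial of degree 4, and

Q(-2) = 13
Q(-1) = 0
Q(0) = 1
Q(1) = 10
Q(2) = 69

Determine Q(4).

745

Write Q(t) = at^4 + bt³ + ct² + dt + e; the 5 given values yield a linear system in the 5 coefficients.
Solving, Q(t) = 2t^4 + 3t³ + 2t² + 2t + 1.
Then Q(4) = 745.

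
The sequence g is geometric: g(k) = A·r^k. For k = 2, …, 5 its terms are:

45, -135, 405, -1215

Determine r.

-3

Consecutive ratio: -135/45 = -3, and 405/(-135) = -3, so r = -3.
Then A·(-3)^2 = 45 gives A = 5, and g(k) = 5·(-3)^k.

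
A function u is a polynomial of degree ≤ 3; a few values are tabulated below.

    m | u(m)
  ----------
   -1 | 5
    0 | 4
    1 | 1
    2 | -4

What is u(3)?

-11

Write u(m) = am³ + bm² + cm + d; the 4 given values yield a linear system in the 4 coefficients.
Solving, the leading coefficient vanishes, and u(m) = -m² - 2m + 4.
Then u(3) = -11.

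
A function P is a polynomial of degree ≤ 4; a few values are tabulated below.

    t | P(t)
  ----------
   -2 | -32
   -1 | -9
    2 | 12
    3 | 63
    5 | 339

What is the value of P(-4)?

-210

Write P(t) = at^4 + bt³ + ct² + dt + e; the 5 given values yield a linear system in the 5 coefficients.
Solving, the leading coefficient vanishes, and P(t) = 3t³ - t² - t - 6.
Then P(-4) = -210.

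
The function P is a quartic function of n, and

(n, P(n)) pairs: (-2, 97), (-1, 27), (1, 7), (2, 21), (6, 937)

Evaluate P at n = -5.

Write P(n) = an^4 + bn³ + cn² + dn + e; the 5 given values yield a linear system in the 5 coefficients.
Solving, P(n) = n^4 - 3n³ + 9n² - 7n + 7.
Then P(-5) = 1267.

1267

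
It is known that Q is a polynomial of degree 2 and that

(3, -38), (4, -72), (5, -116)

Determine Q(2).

-14

Write Q(t) = at² + bt + c; the 3 given values yield a linear system in the 3 coefficients.
Solving, Q(t) = -5t² + t + 4.
Then Q(2) = -14.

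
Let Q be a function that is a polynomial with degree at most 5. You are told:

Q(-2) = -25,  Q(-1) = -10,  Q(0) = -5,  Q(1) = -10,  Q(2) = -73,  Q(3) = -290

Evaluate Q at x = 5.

-1810

First differences: 15, 5, -5, -63, -217. Second differences: -10, -10, -58, -154. Third differences: 0, -48, -96. Fourth differences: -48, -48.
Level-4 differences are constant, so Q has degree 4.
Fitting a degree-4 polynomial gives Q(x) = -2x^4 - 4x³ - 3x² + 4x - 5.
Then Q(5) = -1810.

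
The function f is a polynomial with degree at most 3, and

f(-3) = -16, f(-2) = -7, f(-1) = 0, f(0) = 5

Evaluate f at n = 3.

8

Write f(n) = an³ + bn² + cn + d; the 4 given values yield a linear system in the 4 coefficients.
Solving, the leading coefficient vanishes, and f(n) = -n² + 4n + 5.
Then f(3) = 8.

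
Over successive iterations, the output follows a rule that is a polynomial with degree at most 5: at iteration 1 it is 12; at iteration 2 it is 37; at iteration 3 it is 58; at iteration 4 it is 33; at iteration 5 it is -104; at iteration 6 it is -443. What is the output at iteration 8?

Write the value at k as h(k).
First differences: 25, 21, -25, -137, -339. Second differences: -4, -46, -112, -202. Third differences: -42, -66, -90. Fourth differences: -24, -24.
Level-4 differences are constant, so h has degree 4.
Fitting a degree-4 polynomial gives h(k) = -k^4 + 3k³ + 5k² + 4k + 1.
Then h(8) = -2207.

-2207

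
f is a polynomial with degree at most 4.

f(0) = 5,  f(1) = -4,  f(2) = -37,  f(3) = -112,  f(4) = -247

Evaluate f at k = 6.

Write f(k) = ak^4 + bk³ + ck² + dk + e; the 5 given values yield a linear system in the 5 coefficients.
Solving, the leading coefficient vanishes, and f(k) = -3k³ - 3k² - 3k + 5.
Then f(6) = -769.

-769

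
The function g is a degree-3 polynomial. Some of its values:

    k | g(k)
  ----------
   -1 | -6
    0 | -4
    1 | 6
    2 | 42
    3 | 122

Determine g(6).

First differences: 2, 10, 36, 80. Second differences: 8, 26, 44. Third differences: 18, 18.
Level-3 differences are constant, so g has degree 3.
Fitting a degree-3 polynomial gives g(k) = 3k³ + 4k² + 3k - 4.
Then g(6) = 806.

806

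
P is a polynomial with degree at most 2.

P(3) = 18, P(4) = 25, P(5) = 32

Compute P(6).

39

Write P(k) = ak² + bk + c; the 3 given values yield a linear system in the 3 coefficients.
Solving, the leading coefficient vanishes, and P(k) = 7k - 3.
Then P(6) = 39.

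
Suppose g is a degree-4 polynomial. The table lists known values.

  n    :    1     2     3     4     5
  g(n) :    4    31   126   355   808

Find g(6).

1599

Write g(n) = an^4 + bn³ + cn² + dn + e; the 5 given values yield a linear system in the 5 coefficients.
Solving, g(n) = n^4 + n³ + 3n² - 4n + 3.
Then g(6) = 1599.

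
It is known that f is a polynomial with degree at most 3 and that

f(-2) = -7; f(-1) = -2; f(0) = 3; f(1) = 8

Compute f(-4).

-17

First differences: 5, 5, 5.
Level-1 differences are constant, so f has degree 1.
Fitting a degree-1 polynomial gives f(m) = 5m + 3.
Then f(-4) = -17.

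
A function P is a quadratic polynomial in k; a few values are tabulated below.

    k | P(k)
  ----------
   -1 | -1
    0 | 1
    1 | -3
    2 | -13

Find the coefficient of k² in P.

-3

First differences: 2, -4, -10. Second differences: -6, -6.
Level-2 differences are constant, so P has degree 2.
Fitting a degree-2 polynomial gives P(k) = -3k² - k + 1.
The coefficient of k² is -3.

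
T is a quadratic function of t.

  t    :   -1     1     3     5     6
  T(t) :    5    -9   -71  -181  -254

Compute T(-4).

-64

Write T(t) = at² + bt + c; the 5 given values yield a linear system in the 3 coefficients.
Solving, T(t) = -6t² - 7t + 4.
Then T(-4) = -64.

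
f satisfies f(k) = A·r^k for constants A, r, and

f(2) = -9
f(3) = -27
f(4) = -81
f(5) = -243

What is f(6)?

-729

Consecutive ratio: -27/(-9) = 3, and -81/(-27) = 3, so r = 3.
Then A·3^2 = -9 gives A = -1, and f(k) = -1·3^k.
f(6) = -1·3^6 = -729.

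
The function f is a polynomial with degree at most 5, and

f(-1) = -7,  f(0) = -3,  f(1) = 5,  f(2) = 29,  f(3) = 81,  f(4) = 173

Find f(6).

525

First differences: 4, 8, 24, 52, 92. Second differences: 4, 16, 28, 40. Third differences: 12, 12, 12.
Level-3 differences are constant, so f has degree 3.
Fitting a degree-3 polynomial gives f(x) = 2x³ + 2x² + 4x - 3.
Then f(6) = 525.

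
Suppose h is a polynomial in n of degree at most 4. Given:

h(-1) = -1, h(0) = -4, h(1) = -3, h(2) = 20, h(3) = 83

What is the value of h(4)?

First differences: -3, 1, 23, 63. Second differences: 4, 22, 40. Third differences: 18, 18.
Level-3 differences are constant, so h has degree 3.
Fitting a degree-3 polynomial gives h(n) = 3n³ + 2n² - 4n - 4.
Then h(4) = 204.

204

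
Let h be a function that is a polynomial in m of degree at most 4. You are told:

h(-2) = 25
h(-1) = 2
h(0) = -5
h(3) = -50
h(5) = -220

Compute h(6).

Write h(m) = am^4 + bm³ + cm² + dm + e; the 5 given values yield a linear system in the 5 coefficients.
Solving, the leading coefficient vanishes, and h(m) = -2m³ + 2m² - 3m - 5.
Then h(6) = -383.

-383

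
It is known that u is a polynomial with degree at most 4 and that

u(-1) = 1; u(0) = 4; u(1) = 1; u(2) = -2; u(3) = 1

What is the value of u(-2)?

Write u(k) = ak^4 + bk³ + ck² + dk + e; the 5 given values yield a linear system in the 5 coefficients.
Solving, the leading coefficient vanishes, and u(k) = k³ - 3k² - k + 4.
Then u(-2) = -14.

-14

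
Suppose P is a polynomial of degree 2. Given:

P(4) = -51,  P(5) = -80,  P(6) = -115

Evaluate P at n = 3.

-28

Write P(n) = an² + bn + c; the 3 given values yield a linear system in the 3 coefficients.
Solving, P(n) = -3n² - 2n + 5.
Then P(3) = -28.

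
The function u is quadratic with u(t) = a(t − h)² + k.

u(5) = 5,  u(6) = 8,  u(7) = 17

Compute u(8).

First differences 3, 9; second difference 6 = 2a, so a = 3.
Expanding, the t-coefficient is −2ah = -6h; matching it to the data gives h = 5, and then k = 5.
So u(t) = 3(t − 5)² + 5.
u(8) = 3·3² + 5 = 32.

32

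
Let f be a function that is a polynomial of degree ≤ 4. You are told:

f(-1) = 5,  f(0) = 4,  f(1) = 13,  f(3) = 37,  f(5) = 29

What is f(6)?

Write f(t) = at^4 + bt³ + ct² + dt + e; the 5 given values yield a linear system in the 5 coefficients.
Solving, the leading coefficient vanishes, and f(t) = -t³ + 5t² + 5t + 4.
Then f(6) = -2.

-2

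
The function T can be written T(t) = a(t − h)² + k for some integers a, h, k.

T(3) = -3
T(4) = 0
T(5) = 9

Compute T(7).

45

First differences 3, 9; second difference 6 = 2a, so a = 3.
Expanding, the t-coefficient is −2ah = -6h; matching it to the data gives h = 3, and then k = -3.
So T(t) = 3(t − 3)² − 3.
T(7) = 3·4² − 3 = 45.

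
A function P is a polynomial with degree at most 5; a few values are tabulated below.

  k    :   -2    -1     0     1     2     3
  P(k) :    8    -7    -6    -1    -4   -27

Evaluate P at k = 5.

First differences: -15, 1, 5, -3, -23. Second differences: 16, 4, -8, -20. Third differences: -12, -12, -12.
Level-3 differences are constant, so P has degree 3.
Fitting a degree-3 polynomial gives P(k) = -2k³ + 2k² + 5k - 6.
Then P(5) = -181.

-181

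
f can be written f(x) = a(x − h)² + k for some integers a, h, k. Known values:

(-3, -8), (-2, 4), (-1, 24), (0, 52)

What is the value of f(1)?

First differences 12, 20, 28; second difference 8 = 2a, so a = 4.
Expanding, the x-coefficient is −2ah = -8h; matching it to the data gives h = -4, and then k = -12.
So f(x) = 4(x + 4)² − 12.
f(1) = 4·5² − 12 = 88.

88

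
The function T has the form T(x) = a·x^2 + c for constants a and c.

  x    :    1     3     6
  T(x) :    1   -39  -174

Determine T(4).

-74

From T(1) = 1 and T(3) = -39: 1a + c = 1 and 9a + c = -39.
Subtracting: 8a = -40, so a = -5; then c = 1 − (-5)·1 = 6.
So T(x) = -5x² + 6, and T(4) = -74.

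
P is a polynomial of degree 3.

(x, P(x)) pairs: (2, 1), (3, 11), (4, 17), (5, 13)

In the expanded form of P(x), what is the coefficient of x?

-6

Write P(x) = ax³ + bx² + cx + d; the 4 given values yield a linear system in the 4 coefficients.
Solving, P(x) = -x³ + 7x² - 6x - 7.
The coefficient of x is -6.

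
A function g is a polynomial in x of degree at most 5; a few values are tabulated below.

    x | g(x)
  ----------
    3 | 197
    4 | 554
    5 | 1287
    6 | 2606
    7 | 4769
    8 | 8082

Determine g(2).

Write g(x) = ax^5 + bx^4 + cx³ + dx² + ex + p; the 6 given values yield a linear system in the 6 coefficients.
Solving, the leading coefficient vanishes, and g(x) = 2x^4 - x³ + 6x² + 2x + 2.
Then g(2) = 54.

54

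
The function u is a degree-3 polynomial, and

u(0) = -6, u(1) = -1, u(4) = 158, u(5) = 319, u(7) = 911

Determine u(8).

1378

Write u(x) = ax³ + bx² + cx + d; the 5 given values yield a linear system in the 4 coefficients.
Solving, u(x) = 3x³ - 3x² + 5x - 6.
Then u(8) = 1378.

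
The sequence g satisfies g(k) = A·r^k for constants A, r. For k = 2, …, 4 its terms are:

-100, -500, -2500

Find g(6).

-62500

Consecutive ratio: -500/(-100) = 5, and -2500/(-500) = 5, so r = 5.
Then A·5^2 = -100 gives A = -4, and g(k) = -4·5^k.
g(6) = -4·5^6 = -62500.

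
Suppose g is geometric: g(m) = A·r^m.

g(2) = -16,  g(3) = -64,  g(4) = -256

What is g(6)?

-4096

Consecutive ratio: -64/(-16) = 4, and -256/(-64) = 4, so r = 4.
Then A·4^2 = -16 gives A = -1, and g(m) = -1·4^m.
g(6) = -1·4^6 = -4096.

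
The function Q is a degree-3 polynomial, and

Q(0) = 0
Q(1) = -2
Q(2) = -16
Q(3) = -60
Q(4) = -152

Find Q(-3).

First differences: -2, -14, -44, -92. Second differences: -12, -30, -48. Third differences: -18, -18.
Level-3 differences are constant, so Q has degree 3.
Fitting a degree-3 polynomial gives Q(t) = -3t³ + 3t² - 2t.
Then Q(-3) = 114.

114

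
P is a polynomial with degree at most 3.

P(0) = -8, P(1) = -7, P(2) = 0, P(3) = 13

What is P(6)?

Write P(t) = at³ + bt² + ct + d; the 4 given values yield a linear system in the 4 coefficients.
Solving, the leading coefficient vanishes, and P(t) = 3t² - 2t - 8.
Then P(6) = 88.

88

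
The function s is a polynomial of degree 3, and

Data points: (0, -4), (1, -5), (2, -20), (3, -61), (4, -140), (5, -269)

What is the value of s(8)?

First differences: -1, -15, -41, -79, -129. Second differences: -14, -26, -38, -50. Third differences: -12, -12, -12.
Level-3 differences are constant, so s has degree 3.
Fitting a degree-3 polynomial gives s(k) = -2k³ - k² + 2k - 4.
Then s(8) = -1076.

-1076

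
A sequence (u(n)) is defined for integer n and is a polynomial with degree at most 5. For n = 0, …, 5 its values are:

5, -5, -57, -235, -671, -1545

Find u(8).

-9315

First differences: -10, -52, -178, -436, -874. Second differences: -42, -126, -258, -438. Third differences: -84, -132, -180. Fourth differences: -48, -48.
Level-4 differences are constant, so u has degree 4.
Fitting a degree-4 polynomial gives u(n) = -2n^4 - 2n³ - n² - 5n + 5.
Then u(8) = -9315.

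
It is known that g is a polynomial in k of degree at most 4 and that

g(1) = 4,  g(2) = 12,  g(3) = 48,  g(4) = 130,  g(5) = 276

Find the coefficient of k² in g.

Write g(k) = ak^4 + bk³ + ck² + dk + e; the 5 given values yield a linear system in the 5 coefficients.
Solving, the leading coefficient vanishes, and g(k) = 3k³ - 4k² - k + 6.
The coefficient of k² is -4.

-4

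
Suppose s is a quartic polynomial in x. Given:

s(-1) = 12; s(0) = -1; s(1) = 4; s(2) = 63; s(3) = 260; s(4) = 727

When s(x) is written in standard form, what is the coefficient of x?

First differences: -13, 5, 59, 197, 467. Second differences: 18, 54, 138, 270. Third differences: 36, 84, 132. Fourth differences: 48, 48.
Level-4 differences are constant, so s has degree 4.
Fitting a degree-4 polynomial gives s(x) = 2x^4 + 2x³ + 7x² - 6x - 1.
The coefficient of x is -6.

-6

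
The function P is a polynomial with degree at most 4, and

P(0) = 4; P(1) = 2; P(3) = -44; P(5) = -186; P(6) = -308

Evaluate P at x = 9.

-950

Write P(x) = ax^4 + bx³ + cx² + dx + e; the 5 given values yield a linear system in the 5 coefficients.
Solving, the leading coefficient vanishes, and P(x) = -x³ - 3x² + 2x + 4.
Then P(9) = -950.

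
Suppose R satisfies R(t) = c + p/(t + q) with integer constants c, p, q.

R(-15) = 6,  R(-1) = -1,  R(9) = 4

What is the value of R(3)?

(R(t) − c)(t + q) = p for each data point; the three points give a linear system in c and q, then p follows.
Solving: c = 5, q = 3, p = -12, so R(t) = 5 − 12/(t + 3).
Then R(3) = 5 − 12/6 = 3.

3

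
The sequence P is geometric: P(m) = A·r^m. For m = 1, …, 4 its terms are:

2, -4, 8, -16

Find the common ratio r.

-2

Consecutive ratio: -4/2 = -2, and 8/(-4) = -2, so r = -2.
Then A·(-2)^1 = 2 gives A = -1, and P(m) = -1·(-2)^m.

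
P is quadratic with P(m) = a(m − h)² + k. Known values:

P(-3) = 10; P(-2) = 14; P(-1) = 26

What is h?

First differences 4, 12; second difference 8 = 2a, so a = 4.
Expanding, the m-coefficient is −2ah = -8h; matching it to the data gives h = -3, and then k = 10.
So P(m) = 4(m + 3)² + 10.
Hence h = -3.

-3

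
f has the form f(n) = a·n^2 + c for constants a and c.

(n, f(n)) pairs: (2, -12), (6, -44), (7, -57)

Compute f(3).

-17

From f(2) = -12 and f(6) = -44: 4a + c = -12 and 36a + c = -44.
Subtracting: 32a = -32, so a = -1; then c = -12 − (-1)·4 = -8.
So f(n) = -1n² − 8, and f(3) = -17.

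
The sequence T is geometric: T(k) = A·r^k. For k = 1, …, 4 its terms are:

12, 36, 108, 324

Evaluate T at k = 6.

Consecutive ratio: 36/12 = 3, and 108/36 = 3, so r = 3.
Then A·3^1 = 12 gives A = 4, and T(k) = 4·3^k.
T(6) = 4·3^6 = 2916.

2916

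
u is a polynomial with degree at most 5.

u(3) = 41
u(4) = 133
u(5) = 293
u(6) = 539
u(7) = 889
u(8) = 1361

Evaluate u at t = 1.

-11

First differences: 92, 160, 246, 350, 472. Second differences: 68, 86, 104, 122. Third differences: 18, 18, 18.
Level-3 differences are constant, so u has degree 3.
Fitting a degree-3 polynomial gives u(t) = 3t³ - 2t² - 5t - 7.
Then u(1) = -11.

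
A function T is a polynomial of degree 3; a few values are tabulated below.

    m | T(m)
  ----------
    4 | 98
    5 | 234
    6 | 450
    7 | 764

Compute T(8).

Write T(m) = am³ + bm² + cm + d; the 4 given values yield a linear system in the 4 coefficients.
Solving, T(m) = 3m³ - 5m² - 2m - 6.
Then T(8) = 1194.

1194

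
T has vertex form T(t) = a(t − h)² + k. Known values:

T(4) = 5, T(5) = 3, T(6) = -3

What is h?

First differences -2, -6; second difference -4 = 2a, so a = -2.
Expanding, the t-coefficient is −2ah = 4h; matching it to the data gives h = 4, and then k = 5.
So T(t) = -2(t − 4)² + 5.
Hence h = 4.

4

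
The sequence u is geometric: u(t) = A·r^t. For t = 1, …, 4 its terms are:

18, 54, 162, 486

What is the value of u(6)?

Consecutive ratio: 54/18 = 3, and 162/54 = 3, so r = 3.
Then A·3^1 = 18 gives A = 6, and u(t) = 6·3^t.
u(6) = 6·3^6 = 4374.

4374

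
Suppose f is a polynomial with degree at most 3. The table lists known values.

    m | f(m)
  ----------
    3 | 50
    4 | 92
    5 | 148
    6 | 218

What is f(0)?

First differences: 42, 56, 70. Second differences: 14, 14.
Level-2 differences are constant, so f has degree 2.
Fitting a degree-2 polynomial gives f(m) = 7m² - 7m + 8.
Then f(0) = 8.

8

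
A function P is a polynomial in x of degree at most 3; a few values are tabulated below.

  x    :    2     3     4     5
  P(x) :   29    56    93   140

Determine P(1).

12

First differences: 27, 37, 47. Second differences: 10, 10.
Level-2 differences are constant, so P has degree 2.
Fitting a degree-2 polynomial gives P(x) = 5x² + 2x + 5.
Then P(1) = 12.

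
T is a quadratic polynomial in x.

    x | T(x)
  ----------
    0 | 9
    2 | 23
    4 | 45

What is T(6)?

75

Write T(x) = ax² + bx + c; the 3 given values yield a linear system in the 3 coefficients.
Solving, T(x) = x² + 5x + 9.
Then T(6) = 75.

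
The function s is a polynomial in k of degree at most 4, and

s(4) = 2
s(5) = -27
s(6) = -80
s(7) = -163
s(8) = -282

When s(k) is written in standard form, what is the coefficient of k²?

3

First differences: -29, -53, -83, -119. Second differences: -24, -30, -36. Third differences: -6, -6.
Level-3 differences are constant, so s has degree 3.
Fitting a degree-3 polynomial gives s(k) = -k³ + 3k² + 5k - 2.
The coefficient of k² is 3.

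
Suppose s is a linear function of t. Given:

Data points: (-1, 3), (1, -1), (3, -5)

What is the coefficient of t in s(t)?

-2

Write s(t) = at + b; the 3 given values yield a linear system in the 2 coefficients.
Solving, s(t) = -2t + 1.
The coefficient of t is -2.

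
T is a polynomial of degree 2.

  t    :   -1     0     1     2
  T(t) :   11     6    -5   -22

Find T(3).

-45

First differences: -5, -11, -17. Second differences: -6, -6.
Level-2 differences are constant, so T has degree 2.
Fitting a degree-2 polynomial gives T(t) = -3t² - 8t + 6.
Then T(3) = -45.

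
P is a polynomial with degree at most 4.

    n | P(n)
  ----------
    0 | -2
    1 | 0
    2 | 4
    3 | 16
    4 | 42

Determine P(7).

First differences: 2, 4, 12, 26. Second differences: 2, 8, 14. Third differences: 6, 6.
Level-3 differences are constant, so P has degree 3.
Fitting a degree-3 polynomial gives P(n) = n³ - 2n² + 3n - 2.
Then P(7) = 264.

264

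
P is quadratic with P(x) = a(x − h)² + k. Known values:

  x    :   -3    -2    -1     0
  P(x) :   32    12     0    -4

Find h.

First differences -20, -12, -4; second difference 8 = 2a, so a = 4.
Expanding, the x-coefficient is −2ah = -8h; matching it to the data gives h = 0, and then k = -4.
So P(x) = 4(x + 0)² − 4.
Hence h = 0.

0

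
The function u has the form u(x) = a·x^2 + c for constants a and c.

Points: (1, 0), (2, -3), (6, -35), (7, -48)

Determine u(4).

-15

From u(1) = 0 and u(2) = -3: 1a + c = 0 and 4a + c = -3.
Subtracting: 3a = -3, so a = -1; then c = 0 − (-1)·1 = 1.
So u(x) = -1x² + 1, and u(4) = -15.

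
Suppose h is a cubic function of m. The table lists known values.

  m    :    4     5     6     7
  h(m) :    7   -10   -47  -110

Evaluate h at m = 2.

Write h(m) = am³ + bm² + cm + d; the 4 given values yield a linear system in the 4 coefficients.
Solving, h(m) = -m³ + 5m² - m - 5.
Then h(2) = 5.

5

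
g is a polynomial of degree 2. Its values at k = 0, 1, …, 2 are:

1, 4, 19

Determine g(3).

Write g(k) = ak² + bk + c; the 3 given values yield a linear system in the 3 coefficients.
Solving, g(k) = 6k² - 3k + 1.
Then g(3) = 46.

46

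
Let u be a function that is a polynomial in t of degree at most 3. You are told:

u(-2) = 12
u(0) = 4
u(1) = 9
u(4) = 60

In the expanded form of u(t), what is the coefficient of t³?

Write u(t) = at³ + bt² + ct + d; the 4 given values yield a linear system in the 4 coefficients.
Solving, the leading coefficient vanishes, and u(t) = 3t² + 2t + 4.
The coefficient of t³ is 0.

0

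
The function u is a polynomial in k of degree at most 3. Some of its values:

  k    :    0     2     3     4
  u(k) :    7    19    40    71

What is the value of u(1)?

Write u(k) = ak³ + bk² + ck + d; the 4 given values yield a linear system in the 4 coefficients.
Solving, the leading coefficient vanishes, and u(k) = 5k² - 4k + 7.
Then u(1) = 8.

8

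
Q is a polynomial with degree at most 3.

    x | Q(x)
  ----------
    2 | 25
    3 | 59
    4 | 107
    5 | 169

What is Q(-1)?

Write Q(x) = ax³ + bx² + cx + d; the 4 given values yield a linear system in the 4 coefficients.
Solving, the leading coefficient vanishes, and Q(x) = 7x² - x - 1.
Then Q(-1) = 7.

7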